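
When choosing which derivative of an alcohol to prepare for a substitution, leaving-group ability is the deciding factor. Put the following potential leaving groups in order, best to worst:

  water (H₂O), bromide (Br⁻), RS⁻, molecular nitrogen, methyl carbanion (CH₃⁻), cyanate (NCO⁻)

A good leaving group is a weak base: the lower the pKₐ of its conjugate acid, the more readily it departs.
molecular nitrogen: no meaningful conjugate acid; N₂ departs as an exceptionally stable neutral molecule
bromide (Br⁻): pKₐ(HBr) ≈ -9 — weak base; good leaving group
water (H₂O): pKₐ(H₃O⁺) ≈ -1.7
cyanate (NCO⁻): pKₐ(HOCN) ≈ 3.5
RS⁻: pKₐ(RSH (a thiol)) ≈ 10.5
methyl carbanion (CH₃⁻): pKₐ(CH₄) ≈ 48 — unstabilised carbanion; the worst conceivable leaving group

molecular nitrogen > bromide (Br⁻) > water (H₂O) > cyanate (NCO⁻) > RS⁻ > methyl carbanion (CH₃⁻)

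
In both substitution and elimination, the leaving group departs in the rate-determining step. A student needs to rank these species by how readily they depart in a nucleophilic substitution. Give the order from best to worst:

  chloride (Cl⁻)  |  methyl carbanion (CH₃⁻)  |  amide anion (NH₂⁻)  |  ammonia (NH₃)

chloride (Cl⁻) > ammonia (NH₃) > amide anion (NH₂⁻) > methyl carbanion (CH₃⁻)

Rank by basicity of the departing species: weakest base leaves most easily.
chloride (Cl⁻): pKₐ(HCl) ≈ -7
ammonia (NH₃): pKₐ(NH₄⁺) ≈ 9.2
amide anion (NH₂⁻): pKₐ(NH₃) ≈ 38
methyl carbanion (CH₃⁻): pKₐ(CH₄) ≈ 48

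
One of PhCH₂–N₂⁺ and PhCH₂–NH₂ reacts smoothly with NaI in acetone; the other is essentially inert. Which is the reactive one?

PhCH₂–N₂⁺

From PhCH₂–NH₂ the departing group would be NH₂⁻ (pKₐ(NH₃) ≈ 38). Extremely strong base; never a leaving group.
From PhCH₂–N₂⁺ the leaving group is N₂ (no meaningful conjugate acid; N₂ departs as an exceptionally stable neutral molecule).
(In practice PhCH₂–N₂⁺ is made from PhCH₂–NH₂ by diazotisation (NaNO₂ / HCl, 0 °C), generating a diazonium salt that expels N₂.)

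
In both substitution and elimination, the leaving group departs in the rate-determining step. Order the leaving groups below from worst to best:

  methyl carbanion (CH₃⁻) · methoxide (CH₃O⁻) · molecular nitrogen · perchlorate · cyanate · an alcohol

methyl carbanion (CH₃⁻) < methoxide (CH₃O⁻) < cyanate < an alcohol < perchlorate < molecular nitrogen

molecular nitrogen: no meaningful conjugate acid; N₂ departs as an exceptionally stable neutral molecule
perchlorate: pKₐ(HClO₄) ≈ -10
an alcohol: pKₐ(R'OH₂⁺) ≈ -2.4
cyanate: pKₐ(HOCN) ≈ 3.5
methoxide (CH₃O⁻): pKₐ(CH₃OH) ≈ 15.5
methyl carbanion (CH₃⁻): pKₐ(CH₄) ≈ 48
Listed from poorest to best leaving group as asked.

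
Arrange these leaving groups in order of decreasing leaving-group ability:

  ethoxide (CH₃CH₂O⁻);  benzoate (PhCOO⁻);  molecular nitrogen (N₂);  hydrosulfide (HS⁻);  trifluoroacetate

molecular nitrogen (N₂) > trifluoroacetate > benzoate (PhCOO⁻) > hydrosulfide (HS⁻) > ethoxide (CH₃CH₂O⁻)

A good leaving group is a weak base: the lower the pKₐ of its conjugate acid, the more readily it departs.
molecular nitrogen (N₂): no meaningful conjugate acid; N₂ departs as an exceptionally stable neutral molecule
trifluoroacetate: pKₐ(CF₃COOH) ≈ 0.2
benzoate (PhCOO⁻): pKₐ(C₆H₅COOH) ≈ 4.2 — aryl carboxylate
hydrosulfide (HS⁻): pKₐ(H₂S) ≈ 7 — larger and more polarisable than the oxygen analogue
ethoxide (CH₃CH₂O⁻): pKₐ(CH₃CH₂OH) ≈ 16 — strong base; alkoxides do not leave unassisted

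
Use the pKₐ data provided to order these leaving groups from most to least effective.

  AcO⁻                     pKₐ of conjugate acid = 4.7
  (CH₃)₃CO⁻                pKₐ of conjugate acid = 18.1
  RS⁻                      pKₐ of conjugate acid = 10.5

Lower conjugate-acid pKₐ ⇒ weaker base ⇒ better leaving group.
Sorting by the given values: AcO⁻ (4.7), RS⁻ (10.5), (CH₃)₃CO⁻ (18.1).

AcO⁻ > RS⁻ > (CH₃)₃CO⁻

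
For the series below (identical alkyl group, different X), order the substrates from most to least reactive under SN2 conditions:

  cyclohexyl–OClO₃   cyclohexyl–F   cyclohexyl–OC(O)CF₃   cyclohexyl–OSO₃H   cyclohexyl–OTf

cyclohexyl–OTf > cyclohexyl–OClO₃ > cyclohexyl–OSO₃H > cyclohexyl–OC(O)CF₃ > cyclohexyl–F

Identical carbon frameworks mean the comparison reduces to leaving-group quality.
Leaving-group ability tracks the stability of the departed species; conjugate-acid pKₐ is the usual yardstick (lower pKₐ → better LG).
cyclohexyl–OTf loses OTf⁻: pKₐ(CF₃SO₃H (triflic acid)) ≈ -14
cyclohexyl–OClO₃ loses ClO₄⁻: pKₐ(HClO₄) ≈ -10
cyclohexyl–OSO₃H loses HSO₄⁻: pKₐ(H₂SO₄) ≈ -3
cyclohexyl–OC(O)CF₃ loses CF₃COO⁻: pKₐ(CF₃COOH) ≈ 0.2
cyclohexyl–F loses F⁻: pKₐ(HF) ≈ 3.2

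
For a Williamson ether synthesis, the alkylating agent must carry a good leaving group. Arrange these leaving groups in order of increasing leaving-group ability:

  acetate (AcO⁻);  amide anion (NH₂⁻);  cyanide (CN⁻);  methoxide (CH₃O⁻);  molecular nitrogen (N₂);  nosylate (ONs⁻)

Leaving-group ability tracks the stability of the departed species; conjugate-acid pKₐ is the usual yardstick (lower pKₐ → better LG).
molecular nitrogen (N₂): no meaningful conjugate acid; N₂ departs as an exceptionally stable neutral molecule
nosylate (ONs⁻): pKₐ(p-O₂NC₆H₄SO₃H) ≈ -3.5 — p-nitro group further stabilises the sulfonate
acetate (AcO⁻): pKₐ(CH₃COOH) ≈ 4.8 — resonance-stabilised but still a weak base
cyanide (CN⁻): pKₐ(HCN) ≈ 9.2 — sp carbon stabilises the charge somewhat, but still a poor LG
methoxide (CH₃O⁻): pKₐ(CH₃OH) ≈ 15.5 — strong base; alkoxides do not leave unassisted
amide anion (NH₂⁻): pKₐ(NH₃) ≈ 38 — extremely strong base; never a leaving group
The question asks for worst first, so the sequence is read in increasing leaving-group ability.

amide anion (NH₂⁻) < methoxide (CH₃O⁻) < cyanide (CN⁻) < acetate (AcO⁻) < nosylate (ONs⁻) < molecular nitrogen (N₂)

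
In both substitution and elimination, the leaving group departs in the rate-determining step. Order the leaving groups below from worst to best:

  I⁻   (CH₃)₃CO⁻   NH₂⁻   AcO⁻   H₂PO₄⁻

NH₂⁻ < (CH₃)₃CO⁻ < AcO⁻ < H₂PO₄⁻ < I⁻

The more stable X⁻ (or X) is on its own — i.e. the weaker a base it is — the better a leaving group it makes.
I⁻: pKₐ(HI) ≈ -10
H₂PO₄⁻: pKₐ(H₃PO₄) ≈ 2.1 — moderate base; biological leaving group after further activation
AcO⁻: pKₐ(CH₃COOH) ≈ 4.8
(CH₃)₃CO⁻: pKₐ(t-BuOH) ≈ 18
NH₂⁻: pKₐ(NH₃) ≈ 38 — extremely strong base; never a leaving group
Reversing gives the worst-to-best order requested.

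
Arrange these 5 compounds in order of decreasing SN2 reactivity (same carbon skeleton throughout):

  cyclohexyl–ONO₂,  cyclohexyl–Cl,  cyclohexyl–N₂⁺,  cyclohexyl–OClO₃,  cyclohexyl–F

The skeletons are identical, so relative rate is governed entirely by leaving-group ability.
Rank by basicity of the departing species: weakest base leaves most easily.
cyclohexyl–N₂⁺ loses N₂: no meaningful conjugate acid; N₂ departs as an exceptionally stable neutral molecule
cyclohexyl–OClO₃ loses ClO₄⁻: pKₐ(HClO₄) ≈ -10
cyclohexyl–Cl loses Cl⁻: pKₐ(HCl) ≈ -7
cyclohexyl–ONO₂ loses NO₃⁻: pKₐ(HNO₃) ≈ -1.3
cyclohexyl–F loses F⁻: pKₐ(HF) ≈ 3.2

cyclohexyl–N₂⁺ > cyclohexyl–OClO₃ > cyclohexyl–Cl > cyclohexyl–ONO₂ > cyclohexyl–F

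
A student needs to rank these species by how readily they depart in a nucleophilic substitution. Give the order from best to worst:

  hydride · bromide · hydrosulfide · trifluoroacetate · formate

bromide > trifluoroacetate > formate > hydrosulfide > hydride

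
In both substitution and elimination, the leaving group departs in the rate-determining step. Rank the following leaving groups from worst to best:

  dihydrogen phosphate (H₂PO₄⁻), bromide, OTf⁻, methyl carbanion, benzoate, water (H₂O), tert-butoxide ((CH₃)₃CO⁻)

OTf⁻: pKₐ(CF₃SO₃H (triflic acid)) ≈ -14 — charge spread over three oxygens and a CF₃ group; the premier leaving group in synthesis
bromide: pKₐ(HBr) ≈ -9 — weak base; good leaving group
water (H₂O): pKₐ(H₃O⁺) ≈ -1.7
dihydrogen phosphate (H₂PO₄⁻): pKₐ(H₃PO₄) ≈ 2.1 — moderate base; biological leaving group after further activation
benzoate: pKₐ(C₆H₅COOH) ≈ 4.2
tert-butoxide ((CH₃)₃CO⁻): pKₐ(t-BuOH) ≈ 18 — bulky, strongly basic alkoxide
methyl carbanion: pKₐ(CH₄) ≈ 48 — unstabilised carbanion; the worst conceivable leaving group
The question asks for worst first, so the sequence is read in increasing leaving-group ability.

methyl carbanion < tert-butoxide ((CH₃)₃CO⁻) < benzoate < dihydrogen phosphate (H₂PO₄⁻) < water (H₂O) < bromide < OTf⁻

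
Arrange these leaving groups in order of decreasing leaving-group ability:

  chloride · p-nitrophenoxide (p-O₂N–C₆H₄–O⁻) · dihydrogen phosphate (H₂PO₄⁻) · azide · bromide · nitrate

bromide > chloride > nitrate > dihydrogen phosphate (H₂PO₄⁻) > azide > p-nitrophenoxide (p-O₂N–C₆H₄–O⁻)

bromide: pKₐ(HBr) ≈ -9
chloride: pKₐ(HCl) ≈ -7
nitrate: pKₐ(HNO₃) ≈ -1.3
dihydrogen phosphate (H₂PO₄⁻): pKₐ(H₃PO₄) ≈ 2.1
azide: pKₐ(HN₃) ≈ 4.7
p-nitrophenoxide (p-O₂N–C₆H₄–O⁻): pKₐ(p-nitrophenol) ≈ 7.2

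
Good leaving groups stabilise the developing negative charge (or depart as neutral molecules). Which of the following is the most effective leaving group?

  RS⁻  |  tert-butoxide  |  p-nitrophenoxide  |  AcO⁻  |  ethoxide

The more stable X⁻ (or X) is on its own — i.e. the weaker a base it is — the better a leaving group it makes.
AcO⁻: pKₐ(CH₃COOH) ≈ 4.8
p-nitrophenoxide: pKₐ(p-nitrophenol) ≈ 7.2
RS⁻: pKₐ(RSH (a thiol)) ≈ 10.5
ethoxide: pKₐ(CH₃CH₂OH) ≈ 16
tert-butoxide: pKₐ(t-BuOH) ≈ 18

AcO⁻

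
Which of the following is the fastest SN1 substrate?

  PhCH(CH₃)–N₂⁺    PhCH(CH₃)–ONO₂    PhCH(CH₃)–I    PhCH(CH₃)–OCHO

Same R in every case — rank the leaving groups.
Rank by basicity of the departing species: weakest base leaves most easily.
PhCH(CH₃)–N₂⁺ loses N₂: no meaningful conjugate acid; N₂ departs as an exceptionally stable neutral molecule
PhCH(CH₃)–I loses I⁻: pKₐ(HI) ≈ -10
PhCH(CH₃)–ONO₂ loses NO₃⁻: pKₐ(HNO₃) ≈ -1.3
PhCH(CH₃)–OCHO loses HCOO⁻: pKₐ(HCOOH) ≈ 3.8

PhCH(CH₃)–N₂⁺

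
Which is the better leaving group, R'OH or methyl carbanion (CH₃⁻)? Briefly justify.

R'OH

R'OH is the better leaving group.
pKₐ(R'OH₂⁺) ≈ -2.4 versus pKₐ(CH₄) ≈ 48: R'OH is the much weaker base.
Neutral; leaves from a protonated ether (an oxonium ion, R–O(H)R'⁺).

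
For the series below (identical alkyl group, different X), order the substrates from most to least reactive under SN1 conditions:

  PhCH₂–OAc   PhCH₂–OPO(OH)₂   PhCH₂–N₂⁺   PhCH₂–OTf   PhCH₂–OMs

PhCH₂–N₂⁺ > PhCH₂–OTf > PhCH₂–OMs > PhCH₂–OPO(OH)₂ > PhCH₂–OAc

With the same alkyl group throughout, only the leaving group differentiates the rates.
The more stable X⁻ (or X) is on its own — i.e. the weaker a base it is — the better a leaving group it makes.
PhCH₂–N₂⁺ loses N₂: no meaningful conjugate acid; N₂ departs as an exceptionally stable neutral molecule
PhCH₂–OTf loses OTf⁻: pKₐ(CF₃SO₃H (triflic acid)) ≈ -14
PhCH₂–OMs loses OMs⁻: pKₐ(CH₃SO₃H (MsOH)) ≈ -1.9
PhCH₂–OPO(OH)₂ loses H₂PO₄⁻: pKₐ(H₃PO₄) ≈ 2.1
PhCH₂–OAc loses AcO⁻: pKₐ(CH₃COOH) ≈ 4.8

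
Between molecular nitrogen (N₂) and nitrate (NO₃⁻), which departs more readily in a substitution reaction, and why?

molecular nitrogen (N₂) is the better leaving group.
N₂ is the ultimate leaving group — it departs as an exceptionally stable neutral molecule, whereas nitrate (NO₃⁻) (pKₐ(HNO₃) ≈ -1.3) is far more basic.

molecular nitrogen (N₂)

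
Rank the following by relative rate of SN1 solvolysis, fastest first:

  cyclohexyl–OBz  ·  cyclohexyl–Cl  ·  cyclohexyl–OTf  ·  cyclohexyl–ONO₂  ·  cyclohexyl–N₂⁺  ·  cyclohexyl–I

cyclohexyl–N₂⁺ > cyclohexyl–OTf > cyclohexyl–I > cyclohexyl–Cl > cyclohexyl–ONO₂ > cyclohexyl–OBz

With the same alkyl group throughout, only the leaving group differentiates the rates.
The more stable X⁻ (or X) is on its own — i.e. the weaker a base it is — the better a leaving group it makes.
cyclohexyl–N₂⁺ loses N₂: no meaningful conjugate acid; N₂ departs as an exceptionally stable neutral molecule
cyclohexyl–OTf loses OTf⁻: pKₐ(CF₃SO₃H (triflic acid)) ≈ -14
cyclohexyl–I loses I⁻: pKₐ(HI) ≈ -10
cyclohexyl–Cl loses Cl⁻: pKₐ(HCl) ≈ -7
cyclohexyl–ONO₂ loses NO₃⁻: pKₐ(HNO₃) ≈ -1.3
cyclohexyl–OBz loses PhCOO⁻: pKₐ(C₆H₅COOH) ≈ 4.2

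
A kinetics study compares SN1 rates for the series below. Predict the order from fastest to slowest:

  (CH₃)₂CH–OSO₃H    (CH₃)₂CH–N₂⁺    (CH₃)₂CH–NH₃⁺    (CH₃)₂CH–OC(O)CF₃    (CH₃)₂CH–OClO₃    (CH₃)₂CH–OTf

The skeletons are identical, so relative rate is governed entirely by leaving-group ability.
Rank by basicity of the departing species: weakest base leaves most easily.
(CH₃)₂CH–N₂⁺ loses N₂: no meaningful conjugate acid; N₂ departs as an exceptionally stable neutral molecule
(CH₃)₂CH–OTf loses OTf⁻: pKₐ(CF₃SO₃H (triflic acid)) ≈ -14
(CH₃)₂CH–OClO₃ loses ClO₄⁻: pKₐ(HClO₄) ≈ -10
(CH₃)₂CH–OSO₃H loses HSO₄⁻: pKₐ(H₂SO₄) ≈ -3
(CH₃)₂CH–OC(O)CF₃ loses CF₃COO⁻: pKₐ(CF₃COOH) ≈ 0.2
(CH₃)₂CH–NH₃⁺ loses NH₃: pKₐ(NH₄⁺) ≈ 9.2

(CH₃)₂CH–N₂⁺ > (CH₃)₂CH–OTf > (CH₃)₂CH–OClO₃ > (CH₃)₂CH–OSO₃H > (CH₃)₂CH–OC(O)CF₃ > (CH₃)₂CH–NH₃⁺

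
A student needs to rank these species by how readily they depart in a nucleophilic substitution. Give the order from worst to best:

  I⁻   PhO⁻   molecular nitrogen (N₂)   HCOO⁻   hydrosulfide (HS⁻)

Leaving-group ability tracks the stability of the departed species; conjugate-acid pKₐ is the usual yardstick (lower pKₐ → better LG).
molecular nitrogen (N₂): no meaningful conjugate acid; N₂ departs as an exceptionally stable neutral molecule
I⁻: pKₐ(HI) ≈ -10 — large, highly polarisable; very weak base
HCOO⁻: pKₐ(HCOOH) ≈ 3.8 — resonance-stabilised carboxylate
hydrosulfide (HS⁻): pKₐ(H₂S) ≈ 7 — larger and more polarisable than the oxygen analogue
PhO⁻: pKₐ(C₆H₅OH (phenol)) ≈ 10 — resonance into the ring helps, but still a poor LG
Listed from poorest to best leaving group as asked.

PhO⁻ < hydrosulfide (HS⁻) < HCOO⁻ < I⁻ < molecular nitrogen (N₂)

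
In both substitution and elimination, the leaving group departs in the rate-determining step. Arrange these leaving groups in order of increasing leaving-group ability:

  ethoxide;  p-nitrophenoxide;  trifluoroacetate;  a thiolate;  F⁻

trifluoroacetate: pKₐ(CF₃COOH) ≈ 0.2
F⁻: pKₐ(HF) ≈ 3.2
p-nitrophenoxide: pKₐ(p-nitrophenol) ≈ 7.2 — nitro group delocalises the charge; the classic chromogenic LG
a thiolate: pKₐ(RSH (a thiol)) ≈ 10.5
ethoxide: pKₐ(CH₃CH₂OH) ≈ 16 — strong base; alkoxides do not leave unassisted
Reversing gives the worst-to-best order requested.

ethoxide < a thiolate < p-nitrophenoxide < F⁻ < trifluoroacetate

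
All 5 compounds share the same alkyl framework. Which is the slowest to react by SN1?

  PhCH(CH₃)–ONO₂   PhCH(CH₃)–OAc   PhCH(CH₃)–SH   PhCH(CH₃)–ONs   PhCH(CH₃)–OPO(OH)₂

PhCH(CH₃)–SH

Same R in every case — rank the leaving groups.
Rank by basicity of the departing species: weakest base leaves most easily.
PhCH(CH₃)–ONs loses ONs⁻: pKₐ(p-O₂NC₆H₄SO₃H) ≈ -3.5
PhCH(CH₃)–ONO₂ loses NO₃⁻: pKₐ(HNO₃) ≈ -1.3
PhCH(CH₃)–OPO(OH)₂ loses H₂PO₄⁻: pKₐ(H₃PO₄) ≈ 2.1
PhCH(CH₃)–OAc loses AcO⁻: pKₐ(CH₃COOH) ≈ 4.8
PhCH(CH₃)–SH loses HS⁻: pKₐ(H₂S) ≈ 7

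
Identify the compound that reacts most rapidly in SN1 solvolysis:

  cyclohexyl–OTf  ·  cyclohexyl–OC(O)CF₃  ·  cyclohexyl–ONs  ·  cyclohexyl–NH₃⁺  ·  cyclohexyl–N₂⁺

cyclohexyl–N₂⁺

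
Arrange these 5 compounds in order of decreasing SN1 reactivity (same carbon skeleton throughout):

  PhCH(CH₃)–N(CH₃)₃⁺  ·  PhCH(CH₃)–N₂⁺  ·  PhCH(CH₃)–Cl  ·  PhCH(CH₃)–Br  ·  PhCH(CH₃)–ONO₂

Identical carbon frameworks mean the comparison reduces to leaving-group quality.
Rank by basicity of the departing species: weakest base leaves most easily.
PhCH(CH₃)–N₂⁺ loses N₂: no meaningful conjugate acid; N₂ departs as an exceptionally stable neutral molecule
PhCH(CH₃)–Br loses Br⁻: pKₐ(HBr) ≈ -9
PhCH(CH₃)–Cl loses Cl⁻: pKₐ(HCl) ≈ -7
PhCH(CH₃)–ONO₂ loses NO₃⁻: pKₐ(HNO₃) ≈ -1.3
PhCH(CH₃)–N(CH₃)₃⁺ loses NR'₃: pKₐ(R'₃NH⁺) ≈ 10.7

PhCH(CH₃)–N₂⁺ > PhCH(CH₃)–Br > PhCH(CH₃)–Cl > PhCH(CH₃)–ONO₂ > PhCH(CH₃)–N(CH₃)₃⁺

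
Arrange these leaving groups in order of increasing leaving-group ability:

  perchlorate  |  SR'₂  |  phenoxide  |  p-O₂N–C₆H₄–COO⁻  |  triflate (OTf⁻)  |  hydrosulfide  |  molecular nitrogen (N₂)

phenoxide < hydrosulfide < p-O₂N–C₆H₄–COO⁻ < SR'₂ < perchlorate < triflate (OTf⁻) < molecular nitrogen (N₂)

Rank by basicity of the departing species: weakest base leaves most easily.
molecular nitrogen (N₂): no meaningful conjugate acid; N₂ departs as an exceptionally stable neutral molecule
triflate (OTf⁻): pKₐ(CF₃SO₃H (triflic acid)) ≈ -14 — charge spread over three oxygens and a CF₃ group; the premier leaving group in synthesis
perchlorate: pKₐ(HClO₄) ≈ -10
SR'₂: pKₐ(R'₂SH⁺) ≈ -7 — neutral; leaves from a sulfonium salt (R–SR'₂⁺)
p-O₂N–C₆H₄–COO⁻: pKₐ(p-nitrobenzoic acid) ≈ 3.4
hydrosulfide: pKₐ(H₂S) ≈ 7
phenoxide: pKₐ(C₆H₅OH (phenol)) ≈ 10
The question asks for worst first, so the sequence is read in increasing leaving-group ability.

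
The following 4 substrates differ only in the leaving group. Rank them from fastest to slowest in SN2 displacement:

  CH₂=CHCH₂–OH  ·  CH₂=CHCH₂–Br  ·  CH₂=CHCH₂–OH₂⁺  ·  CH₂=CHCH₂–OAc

CH₂=CHCH₂–Br > CH₂=CHCH₂–OH₂⁺ > CH₂=CHCH₂–OAc > CH₂=CHCH₂–OH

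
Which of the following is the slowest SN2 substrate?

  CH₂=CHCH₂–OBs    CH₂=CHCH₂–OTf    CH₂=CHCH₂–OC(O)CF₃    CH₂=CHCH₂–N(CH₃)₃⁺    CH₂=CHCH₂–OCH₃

Identical carbon frameworks mean the comparison reduces to leaving-group quality.
A good leaving group is a weak base: the lower the pKₐ of its conjugate acid, the more readily it departs.
CH₂=CHCH₂–OTf loses OTf⁻: pKₐ(CF₃SO₃H (triflic acid)) ≈ -14
CH₂=CHCH₂–OBs loses OBs⁻: pKₐ(p-BrC₆H₄SO₃H) ≈ -2.8
CH₂=CHCH₂–OC(O)CF₃ loses CF₃COO⁻: pKₐ(CF₃COOH) ≈ 0.2
CH₂=CHCH₂–N(CH₃)₃⁺ loses NR'₃: pKₐ(R'₃NH⁺) ≈ 10.7
CH₂=CHCH₂–OCH₃ loses CH₃O⁻: pKₐ(CH₃OH) ≈ 15.5

CH₂=CHCH₂–OCH₃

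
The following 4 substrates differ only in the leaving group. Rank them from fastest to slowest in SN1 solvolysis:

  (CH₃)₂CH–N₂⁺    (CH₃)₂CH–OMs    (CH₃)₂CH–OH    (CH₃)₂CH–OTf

(CH₃)₂CH–N₂⁺ > (CH₃)₂CH–OTf > (CH₃)₂CH–OMs > (CH₃)₂CH–OH

Identical carbon frameworks mean the comparison reduces to leaving-group quality.
The more stable X⁻ (or X) is on its own — i.e. the weaker a base it is — the better a leaving group it makes.
(CH₃)₂CH–N₂⁺ loses N₂: no meaningful conjugate acid; N₂ departs as an exceptionally stable neutral molecule
(CH₃)₂CH–OTf loses OTf⁻: pKₐ(CF₃SO₃H (triflic acid)) ≈ -14
(CH₃)₂CH–OMs loses OMs⁻: pKₐ(CH₃SO₃H (MsOH)) ≈ -1.9
(CH₃)₂CH–OH loses OH⁻: pKₐ(H₂O) ≈ 15.7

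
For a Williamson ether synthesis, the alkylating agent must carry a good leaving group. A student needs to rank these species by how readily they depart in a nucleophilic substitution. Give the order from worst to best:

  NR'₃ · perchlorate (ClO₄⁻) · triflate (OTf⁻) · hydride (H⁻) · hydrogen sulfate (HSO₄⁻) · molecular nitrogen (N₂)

The more stable X⁻ (or X) is on its own — i.e. the weaker a base it is — the better a leaving group it makes.
molecular nitrogen (N₂): no meaningful conjugate acid; N₂ departs as an exceptionally stable neutral molecule
triflate (OTf⁻): pKₐ(CF₃SO₃H (triflic acid)) ≈ -14
perchlorate (ClO₄⁻): pKₐ(HClO₄) ≈ -10
hydrogen sulfate (HSO₄⁻): pKₐ(H₂SO₄) ≈ -3
NR'₃: pKₐ(R'₃NH⁺) ≈ 10.7
hydride (H⁻): pKₐ(H₂) ≈ 36
Listed from poorest to best leaving group as asked.

hydride (H⁻) < NR'₃ < hydrogen sulfate (HSO₄⁻) < perchlorate (ClO₄⁻) < triflate (OTf⁻) < molecular nitrogen (N₂)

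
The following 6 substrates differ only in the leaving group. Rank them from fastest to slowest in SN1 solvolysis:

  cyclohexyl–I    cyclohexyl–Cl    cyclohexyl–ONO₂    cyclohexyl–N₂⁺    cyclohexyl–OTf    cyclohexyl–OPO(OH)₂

cyclohexyl–N₂⁺ > cyclohexyl–OTf > cyclohexyl–I > cyclohexyl–Cl > cyclohexyl–ONO₂ > cyclohexyl–OPO(OH)₂

Identical carbon frameworks mean the comparison reduces to leaving-group quality.
The more stable X⁻ (or X) is on its own — i.e. the weaker a base it is — the better a leaving group it makes.
cyclohexyl–N₂⁺ loses N₂: no meaningful conjugate acid; N₂ departs as an exceptionally stable neutral molecule
cyclohexyl–OTf loses OTf⁻: pKₐ(CF₃SO₃H (triflic acid)) ≈ -14
cyclohexyl–I loses I⁻: pKₐ(HI) ≈ -10
cyclohexyl–Cl loses Cl⁻: pKₐ(HCl) ≈ -7
cyclohexyl–ONO₂ loses NO₃⁻: pKₐ(HNO₃) ≈ -1.3
cyclohexyl–OPO(OH)₂ loses H₂PO₄⁻: pKₐ(H₃PO₄) ≈ 2.1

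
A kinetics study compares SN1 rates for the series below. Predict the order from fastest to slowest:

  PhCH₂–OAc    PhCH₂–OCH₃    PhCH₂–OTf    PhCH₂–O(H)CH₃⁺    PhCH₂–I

PhCH₂–OTf > PhCH₂–I > PhCH₂–O(H)CH₃⁺ > PhCH₂–OAc > PhCH₂–OCH₃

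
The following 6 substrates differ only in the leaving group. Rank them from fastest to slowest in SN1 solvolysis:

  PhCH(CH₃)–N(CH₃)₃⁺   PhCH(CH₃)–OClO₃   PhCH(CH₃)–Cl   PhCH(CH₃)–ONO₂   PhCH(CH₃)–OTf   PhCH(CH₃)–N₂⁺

PhCH(CH₃)–N₂⁺ > PhCH(CH₃)–OTf > PhCH(CH₃)–OClO₃ > PhCH(CH₃)–Cl > PhCH(CH₃)–ONO₂ > PhCH(CH₃)–N(CH₃)₃⁺

The skeletons are identical, so relative rate is governed entirely by leaving-group ability.
Rank by basicity of the departing species: weakest base leaves most easily.
PhCH(CH₃)–N₂⁺ loses N₂: no meaningful conjugate acid; N₂ departs as an exceptionally stable neutral molecule
PhCH(CH₃)–OTf loses OTf⁻: pKₐ(CF₃SO₃H (triflic acid)) ≈ -14
PhCH(CH₃)–OClO₃ loses ClO₄⁻: pKₐ(HClO₄) ≈ -10
PhCH(CH₃)–Cl loses Cl⁻: pKₐ(HCl) ≈ -7
PhCH(CH₃)–ONO₂ loses NO₃⁻: pKₐ(HNO₃) ≈ -1.3
PhCH(CH₃)–N(CH₃)₃⁺ loses NR'₃: pKₐ(R'₃NH⁺) ≈ 10.7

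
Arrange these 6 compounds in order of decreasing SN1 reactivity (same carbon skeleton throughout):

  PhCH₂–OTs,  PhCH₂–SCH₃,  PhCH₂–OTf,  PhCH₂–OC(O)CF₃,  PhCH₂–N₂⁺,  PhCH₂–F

Identical carbon frameworks mean the comparison reduces to leaving-group quality.
Rank by basicity of the departing species: weakest base leaves most easily.
PhCH₂–N₂⁺ loses N₂: no meaningful conjugate acid; N₂ departs as an exceptionally stable neutral molecule
PhCH₂–OTf loses OTf⁻: pKₐ(CF₃SO₃H (triflic acid)) ≈ -14
PhCH₂–OTs loses OTs⁻: pKₐ(p-CH₃C₆H₄SO₃H (TsOH)) ≈ -2.8
PhCH₂–OC(O)CF₃ loses CF₃COO⁻: pKₐ(CF₃COOH) ≈ 0.2
PhCH₂–F loses F⁻: pKₐ(HF) ≈ 3.2
PhCH₂–SCH₃ loses RS⁻: pKₐ(RSH (a thiol)) ≈ 10.5

PhCH₂–N₂⁺ > PhCH₂–OTf > PhCH₂–OTs > PhCH₂–OC(O)CF₃ > PhCH₂–F > PhCH₂–SCH₃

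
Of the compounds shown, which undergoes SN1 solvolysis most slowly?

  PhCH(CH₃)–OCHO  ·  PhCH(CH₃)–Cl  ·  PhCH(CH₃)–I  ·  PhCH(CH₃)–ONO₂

With the same alkyl group throughout, only the leaving group differentiates the rates.
A good leaving group is a weak base: the lower the pKₐ of its conjugate acid, the more readily it departs.
PhCH(CH₃)–I loses I⁻: pKₐ(HI) ≈ -10
PhCH(CH₃)–Cl loses Cl⁻: pKₐ(HCl) ≈ -7
PhCH(CH₃)–ONO₂ loses NO₃⁻: pKₐ(HNO₃) ≈ -1.3
PhCH(CH₃)–OCHO loses HCOO⁻: pKₐ(HCOOH) ≈ 3.8

PhCH(CH₃)–OCHO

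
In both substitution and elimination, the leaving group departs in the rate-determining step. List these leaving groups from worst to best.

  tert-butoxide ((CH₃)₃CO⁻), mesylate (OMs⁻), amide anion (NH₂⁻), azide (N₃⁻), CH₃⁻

CH₃⁻ < amide anion (NH₂⁻) < tert-butoxide ((CH₃)₃CO⁻) < azide (N₃⁻) < mesylate (OMs⁻)

mesylate (OMs⁻): pKₐ(CH₃SO₃H (MsOH)) ≈ -1.9
azide (N₃⁻): pKₐ(HN₃) ≈ 4.7
tert-butoxide ((CH₃)₃CO⁻): pKₐ(t-BuOH) ≈ 18
amide anion (NH₂⁻): pKₐ(NH₃) ≈ 38
CH₃⁻: pKₐ(CH₄) ≈ 48
Reversing gives the worst-to-best order requested.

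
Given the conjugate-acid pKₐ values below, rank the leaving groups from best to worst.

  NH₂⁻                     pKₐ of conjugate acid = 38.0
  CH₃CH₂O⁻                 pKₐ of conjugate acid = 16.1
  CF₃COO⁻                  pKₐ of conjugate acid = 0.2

CF₃COO⁻ > CH₃CH₂O⁻ > NH₂⁻

Lower conjugate-acid pKₐ ⇒ weaker base ⇒ better leaving group.
Sorting by the given values: CF₃COO⁻ (0.2), CH₃CH₂O⁻ (16.1), NH₂⁻ (38.0).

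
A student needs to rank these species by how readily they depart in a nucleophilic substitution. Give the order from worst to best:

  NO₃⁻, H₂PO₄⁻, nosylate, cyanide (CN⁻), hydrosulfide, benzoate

cyanide (CN⁻) < hydrosulfide < benzoate < H₂PO₄⁻ < NO₃⁻ < nosylate

Leaving-group ability tracks the stability of the departed species; conjugate-acid pKₐ is the usual yardstick (lower pKₐ → better LG).
nosylate: pKₐ(p-O₂NC₆H₄SO₃H) ≈ -3.5 — p-nitro group further stabilises the sulfonate
NO₃⁻: pKₐ(HNO₃) ≈ -1.3
H₂PO₄⁻: pKₐ(H₃PO₄) ≈ 2.1 — moderate base; biological leaving group after further activation
benzoate: pKₐ(C₆H₅COOH) ≈ 4.2 — aryl carboxylate
hydrosulfide: pKₐ(H₂S) ≈ 7 — larger and more polarisable than the oxygen analogue
cyanide (CN⁻): pKₐ(HCN) ≈ 9.2 — sp carbon stabilises the charge somewhat, but still a poor LG
Reversing gives the worst-to-best order requested.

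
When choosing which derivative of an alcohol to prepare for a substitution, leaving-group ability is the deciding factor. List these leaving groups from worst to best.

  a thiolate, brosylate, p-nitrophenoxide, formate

a thiolate < p-nitrophenoxide < formate < brosylate

brosylate: pKₐ(p-BrC₆H₄SO₃H) ≈ -2.8 — arenesulfonate with a p-bromo substituent
formate: pKₐ(HCOOH) ≈ 3.8
p-nitrophenoxide: pKₐ(p-nitrophenol) ≈ 7.2
a thiolate: pKₐ(RSH (a thiol)) ≈ 10.5 — moderately basic; rarely leaves without activation
The question asks for worst first, so the sequence is read in increasing leaving-group ability.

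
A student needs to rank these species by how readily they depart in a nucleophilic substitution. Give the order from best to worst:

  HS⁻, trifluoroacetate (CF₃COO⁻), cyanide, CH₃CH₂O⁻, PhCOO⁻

The more stable X⁻ (or X) is on its own — i.e. the weaker a base it is — the better a leaving group it makes.
trifluoroacetate (CF₃COO⁻): pKₐ(CF₃COOH) ≈ 0.2
PhCOO⁻: pKₐ(C₆H₅COOH) ≈ 4.2
HS⁻: pKₐ(H₂S) ≈ 7 — larger and more polarisable than the oxygen analogue
cyanide: pKₐ(HCN) ≈ 9.2 — sp carbon stabilises the charge somewhat, but still a poor LG
CH₃CH₂O⁻: pKₐ(CH₃CH₂OH) ≈ 16

trifluoroacetate (CF₃COO⁻) > PhCOO⁻ > HS⁻ > cyanide > CH₃CH₂O⁻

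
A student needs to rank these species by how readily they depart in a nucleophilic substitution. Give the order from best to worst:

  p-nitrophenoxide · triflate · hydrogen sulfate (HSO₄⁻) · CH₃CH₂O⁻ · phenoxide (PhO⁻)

A good leaving group is a weak base: the lower the pKₐ of its conjugate acid, the more readily it departs.
triflate: pKₐ(CF₃SO₃H (triflic acid)) ≈ -14 — charge spread over three oxygens and a CF₃ group; the premier leaving group in synthesis
hydrogen sulfate (HSO₄⁻): pKₐ(H₂SO₄) ≈ -3 — conjugate base of a strong mineral acid
p-nitrophenoxide: pKₐ(p-nitrophenol) ≈ 7.2 — nitro group delocalises the charge; the classic chromogenic LG
phenoxide (PhO⁻): pKₐ(C₆H₅OH (phenol)) ≈ 10
CH₃CH₂O⁻: pKₐ(CH₃CH₂OH) ≈ 16 — strong base; alkoxides do not leave unassisted

triflate > hydrogen sulfate (HSO₄⁻) > p-nitrophenoxide > phenoxide (PhO⁻) > CH₃CH₂O⁻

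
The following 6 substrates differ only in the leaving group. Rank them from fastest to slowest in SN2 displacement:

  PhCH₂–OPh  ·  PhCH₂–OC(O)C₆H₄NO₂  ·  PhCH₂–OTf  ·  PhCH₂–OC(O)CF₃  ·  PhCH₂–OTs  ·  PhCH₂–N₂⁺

With the same alkyl group throughout, only the leaving group differentiates the rates.
Rank by basicity of the departing species: weakest base leaves most easily.
PhCH₂–N₂⁺ loses N₂: no meaningful conjugate acid; N₂ departs as an exceptionally stable neutral molecule
PhCH₂–OTf loses OTf⁻: pKₐ(CF₃SO₃H (triflic acid)) ≈ -14
PhCH₂–OTs loses OTs⁻: pKₐ(p-CH₃C₆H₄SO₃H (TsOH)) ≈ -2.8
PhCH₂–OC(O)CF₃ loses CF₃COO⁻: pKₐ(CF₃COOH) ≈ 0.2
PhCH₂–OC(O)C₆H₄NO₂ loses p-O₂N–C₆H₄–COO⁻: pKₐ(p-nitrobenzoic acid) ≈ 3.4
PhCH₂–OPh loses PhO⁻: pKₐ(C₆H₅OH (phenol)) ≈ 10

PhCH₂–N₂⁺ > PhCH₂–OTf > PhCH₂–OTs > PhCH₂–OC(O)CF₃ > PhCH₂–OC(O)C₆H₄NO₂ > PhCH₂–OPh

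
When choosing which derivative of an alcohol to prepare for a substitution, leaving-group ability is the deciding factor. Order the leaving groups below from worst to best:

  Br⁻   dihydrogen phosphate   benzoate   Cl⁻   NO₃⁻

benzoate < dihydrogen phosphate < NO₃⁻ < Cl⁻ < Br⁻

Br⁻: pKₐ(HBr) ≈ -9
Cl⁻: pKₐ(HCl) ≈ -7
NO₃⁻: pKₐ(HNO₃) ≈ -1.3
dihydrogen phosphate: pKₐ(H₃PO₄) ≈ 2.1
benzoate: pKₐ(C₆H₅COOH) ≈ 4.2
Listed from poorest to best leaving group as asked.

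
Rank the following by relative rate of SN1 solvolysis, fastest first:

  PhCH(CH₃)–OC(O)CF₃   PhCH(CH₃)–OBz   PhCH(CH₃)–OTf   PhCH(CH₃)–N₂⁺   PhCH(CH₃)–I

With the same alkyl group throughout, only the leaving group differentiates the rates.
A good leaving group is a weak base: the lower the pKₐ of its conjugate acid, the more readily it departs.
PhCH(CH₃)–N₂⁺ loses N₂: no meaningful conjugate acid; N₂ departs as an exceptionally stable neutral molecule
PhCH(CH₃)–OTf loses OTf⁻: pKₐ(CF₃SO₃H (triflic acid)) ≈ -14
PhCH(CH₃)–I loses I⁻: pKₐ(HI) ≈ -10
PhCH(CH₃)–OC(O)CF₃ loses CF₃COO⁻: pKₐ(CF₃COOH) ≈ 0.2
PhCH(CH₃)–OBz loses PhCOO⁻: pKₐ(C₆H₅COOH) ≈ 4.2

PhCH(CH₃)–N₂⁺ > PhCH(CH₃)–OTf > PhCH(CH₃)–I > PhCH(CH₃)–OC(O)CF₃ > PhCH(CH₃)–OBz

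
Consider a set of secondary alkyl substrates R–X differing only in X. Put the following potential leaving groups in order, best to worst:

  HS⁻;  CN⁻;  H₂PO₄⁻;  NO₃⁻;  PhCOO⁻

Leaving-group ability tracks the stability of the departed species; conjugate-acid pKₐ is the usual yardstick (lower pKₐ → better LG).
NO₃⁻: pKₐ(HNO₃) ≈ -1.3 — resonance-delocalised over three oxygens
H₂PO₄⁻: pKₐ(H₃PO₄) ≈ 2.1 — moderate base; biological leaving group after further activation
PhCOO⁻: pKₐ(C₆H₅COOH) ≈ 4.2 — aryl carboxylate
HS⁻: pKₐ(H₂S) ≈ 7 — larger and more polarisable than the oxygen analogue
CN⁻: pKₐ(HCN) ≈ 9.2 — sp carbon stabilises the charge somewhat, but still a poor LG

NO₃⁻ > H₂PO₄⁻ > PhCOO⁻ > HS⁻ > CN⁻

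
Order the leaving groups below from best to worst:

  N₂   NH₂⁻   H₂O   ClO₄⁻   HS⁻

N₂ > ClO₄⁻ > H₂O > HS⁻ > NH₂⁻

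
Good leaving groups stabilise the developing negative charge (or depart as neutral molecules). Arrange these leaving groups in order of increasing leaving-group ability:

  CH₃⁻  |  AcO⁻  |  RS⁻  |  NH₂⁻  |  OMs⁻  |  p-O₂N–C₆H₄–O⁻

Leaving-group ability tracks the stability of the departed species; conjugate-acid pKₐ is the usual yardstick (lower pKₐ → better LG).
OMs⁻: pKₐ(CH₃SO₃H (MsOH)) ≈ -1.9
AcO⁻: pKₐ(CH₃COOH) ≈ 4.8
p-O₂N–C₆H₄–O⁻: pKₐ(p-nitrophenol) ≈ 7.2
RS⁻: pKₐ(RSH (a thiol)) ≈ 10.5
NH₂⁻: pKₐ(NH₃) ≈ 38
CH₃⁻: pKₐ(CH₄) ≈ 48
The question asks for worst first, so the sequence is read in increasing leaving-group ability.

CH₃⁻ < NH₂⁻ < RS⁻ < p-O₂N–C₆H₄–O⁻ < AcO⁻ < OMs⁻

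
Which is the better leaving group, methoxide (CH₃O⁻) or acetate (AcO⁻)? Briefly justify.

acetate (AcO⁻) is the better leaving group.
pKₐ(CH₃COOH) ≈ 4.8 versus pKₐ(CH₃OH) ≈ 15.5: acetate (AcO⁻) is the much weaker base.
Resonance-stabilised but still a weak base.

acetate (AcO⁻)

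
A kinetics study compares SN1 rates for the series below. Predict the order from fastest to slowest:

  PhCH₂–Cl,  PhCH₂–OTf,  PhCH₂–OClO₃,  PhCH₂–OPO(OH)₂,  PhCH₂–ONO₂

PhCH₂–OTf > PhCH₂–OClO₃ > PhCH₂–Cl > PhCH₂–ONO₂ > PhCH₂–OPO(OH)₂

With the same alkyl group throughout, only the leaving group differentiates the rates.
A good leaving group is a weak base: the lower the pKₐ of its conjugate acid, the more readily it departs.
PhCH₂–OTf loses OTf⁻: pKₐ(CF₃SO₃H (triflic acid)) ≈ -14
PhCH₂–OClO₃ loses ClO₄⁻: pKₐ(HClO₄) ≈ -10
PhCH₂–Cl loses Cl⁻: pKₐ(HCl) ≈ -7
PhCH₂–ONO₂ loses NO₃⁻: pKₐ(HNO₃) ≈ -1.3
PhCH₂–OPO(OH)₂ loses H₂PO₄⁻: pKₐ(H₃PO₄) ≈ 2.1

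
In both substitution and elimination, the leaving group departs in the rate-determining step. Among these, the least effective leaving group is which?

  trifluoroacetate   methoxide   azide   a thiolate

The more stable X⁻ (or X) is on its own — i.e. the weaker a base it is — the better a leaving group it makes.
trifluoroacetate: pKₐ(CF₃COOH) ≈ 0.2
azide: pKₐ(HN₃) ≈ 4.7
a thiolate: pKₐ(RSH (a thiol)) ≈ 10.5
methoxide: pKₐ(CH₃OH) ≈ 15.5

methoxide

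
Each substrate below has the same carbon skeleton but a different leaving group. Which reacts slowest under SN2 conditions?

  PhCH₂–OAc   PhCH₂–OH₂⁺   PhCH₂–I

PhCH₂–OAc

Same R in every case — rank the leaving groups.
The more stable X⁻ (or X) is on its own — i.e. the weaker a base it is — the better a leaving group it makes.
PhCH₂–I loses I⁻: pKₐ(HI) ≈ -10
PhCH₂–OH₂⁺ loses H₂O: pKₐ(H₃O⁺) ≈ -1.7
PhCH₂–OAc loses AcO⁻: pKₐ(CH₃COOH) ≈ 4.8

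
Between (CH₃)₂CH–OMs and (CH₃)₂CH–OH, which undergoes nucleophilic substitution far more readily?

From (CH₃)₂CH–OH the departing group would be OH⁻ (pKₐ(H₂O) ≈ 15.7). Strong base; essentially never leaves without prior activation.
From (CH₃)₂CH–OMs the leaving group is OMs⁻ (pKₐ(CH₃SO₃H (MsOH)) ≈ -1.9). Resonance-delocalised alkanesulfonate.
(In practice (CH₃)₂CH–OMs is made from (CH₃)₂CH–OH by treatment with MsCl / Et₃N, converting the hydroxyl into a mesylate.)

(CH₃)₂CH–OMs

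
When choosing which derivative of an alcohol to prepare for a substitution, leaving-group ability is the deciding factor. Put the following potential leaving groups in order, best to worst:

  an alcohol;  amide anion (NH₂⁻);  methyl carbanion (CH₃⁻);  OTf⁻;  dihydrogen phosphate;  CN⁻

OTf⁻ > an alcohol > dihydrogen phosphate > CN⁻ > amide anion (NH₂⁻) > methyl carbanion (CH₃⁻)

The more stable X⁻ (or X) is on its own — i.e. the weaker a base it is — the better a leaving group it makes.
OTf⁻: pKₐ(CF₃SO₃H (triflic acid)) ≈ -14 — charge spread over three oxygens and a CF₃ group; the premier leaving group in synthesis
an alcohol: pKₐ(R'OH₂⁺) ≈ -2.4 — neutral; leaves from a protonated ether (an oxonium ion, R–O(H)R'⁺)
dihydrogen phosphate: pKₐ(H₃PO₄) ≈ 2.1 — moderate base; biological leaving group after further activation
CN⁻: pKₐ(HCN) ≈ 9.2 — sp carbon stabilises the charge somewhat, but still a poor LG
amide anion (NH₂⁻): pKₐ(NH₃) ≈ 38 — extremely strong base; never a leaving group
methyl carbanion (CH₃⁻): pKₐ(CH₄) ≈ 48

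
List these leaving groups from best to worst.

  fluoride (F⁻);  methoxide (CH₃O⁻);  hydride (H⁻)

Rank by basicity of the departing species: weakest base leaves most easily.
fluoride (F⁻): pKₐ(HF) ≈ 3.2 — small and strongly basic; the poor halide leaving group
methoxide (CH₃O⁻): pKₐ(CH₃OH) ≈ 15.5 — strong base; alkoxides do not leave unassisted
hydride (H⁻): pKₐ(H₂) ≈ 36

fluoride (F⁻) > methoxide (CH₃O⁻) > hydride (H⁻)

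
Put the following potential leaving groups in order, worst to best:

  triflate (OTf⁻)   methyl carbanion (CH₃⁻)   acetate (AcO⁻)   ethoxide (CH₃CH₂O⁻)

methyl carbanion (CH₃⁻) < ethoxide (CH₃CH₂O⁻) < acetate (AcO⁻) < triflate (OTf⁻)

Leaving-group ability tracks the stability of the departed species; conjugate-acid pKₐ is the usual yardstick (lower pKₐ → better LG).
triflate (OTf⁻): pKₐ(CF₃SO₃H (triflic acid)) ≈ -14 — charge spread over three oxygens and a CF₃ group; the premier leaving group in synthesis
acetate (AcO⁻): pKₐ(CH₃COOH) ≈ 4.8
ethoxide (CH₃CH₂O⁻): pKₐ(CH₃CH₂OH) ≈ 16 — strong base; alkoxides do not leave unassisted
methyl carbanion (CH₃⁻): pKₐ(CH₄) ≈ 48 — unstabilised carbanion; the worst conceivable leaving group
The question asks for worst first, so the sequence is read in increasing leaving-group ability.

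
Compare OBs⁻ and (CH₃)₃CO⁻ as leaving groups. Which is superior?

OBs⁻

OBs⁻ is the better leaving group.
pKₐ(p-BrC₆H₄SO₃H) ≈ -2.8 versus pKₐ(t-BuOH) ≈ 18: OBs⁻ is the much weaker base.
Arenesulfonate with a p-bromo substituent.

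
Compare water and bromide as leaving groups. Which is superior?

bromide is the better leaving group.
pKₐ(HBr) ≈ -9 versus pKₐ(H₃O⁺) ≈ -1.7: bromide is the much weaker base.
Weak base; good leaving group.

bromide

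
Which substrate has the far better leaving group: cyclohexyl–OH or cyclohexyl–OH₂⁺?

cyclohexyl–OH₂⁺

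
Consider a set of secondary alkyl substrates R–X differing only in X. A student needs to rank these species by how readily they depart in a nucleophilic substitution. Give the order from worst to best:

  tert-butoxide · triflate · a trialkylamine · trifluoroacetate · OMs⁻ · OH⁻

tert-butoxide < OH⁻ < a trialkylamine < trifluoroacetate < OMs⁻ < triflate

A good leaving group is a weak base: the lower the pKₐ of its conjugate acid, the more readily it departs.
triflate: pKₐ(CF₃SO₃H (triflic acid)) ≈ -14 — charge spread over three oxygens and a CF₃ group; the premier leaving group in synthesis
OMs⁻: pKₐ(CH₃SO₃H (MsOH)) ≈ -1.9 — resonance-delocalised alkanesulfonate
trifluoroacetate: pKₐ(CF₃COOH) ≈ 0.2
a trialkylamine: pKₐ(R'₃NH⁺) ≈ 10.7 — neutral but still a fairly strong base; Hofmann-elimination LG
OH⁻: pKₐ(H₂O) ≈ 15.7 — strong base; essentially never leaves without prior activation
tert-butoxide: pKₐ(t-BuOH) ≈ 18
The question asks for worst first, so the sequence is read in increasing leaving-group ability.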